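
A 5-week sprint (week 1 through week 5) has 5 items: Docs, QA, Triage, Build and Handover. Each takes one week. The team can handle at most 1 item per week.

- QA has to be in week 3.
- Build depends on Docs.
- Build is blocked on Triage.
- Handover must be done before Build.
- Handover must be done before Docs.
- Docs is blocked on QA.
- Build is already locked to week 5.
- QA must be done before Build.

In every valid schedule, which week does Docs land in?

QA is fixed at week 3 and must come before Docs, so Docs is at least week 4.
Build is fixed at week 5 and must come after Docs, so Docs is at most week 4.
So Docs must be week 4.

week 4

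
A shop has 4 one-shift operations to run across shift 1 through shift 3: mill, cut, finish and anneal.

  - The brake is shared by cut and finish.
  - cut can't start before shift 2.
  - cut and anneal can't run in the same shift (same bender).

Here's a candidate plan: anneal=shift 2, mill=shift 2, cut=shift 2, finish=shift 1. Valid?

cut and anneal can't run in the same shift (same bender) — violated.
The brake is shared by cut and finish — holds.
cut can't start before shift 2 — holds.

Invalid. cut and anneal can't run in the same shift (same bender).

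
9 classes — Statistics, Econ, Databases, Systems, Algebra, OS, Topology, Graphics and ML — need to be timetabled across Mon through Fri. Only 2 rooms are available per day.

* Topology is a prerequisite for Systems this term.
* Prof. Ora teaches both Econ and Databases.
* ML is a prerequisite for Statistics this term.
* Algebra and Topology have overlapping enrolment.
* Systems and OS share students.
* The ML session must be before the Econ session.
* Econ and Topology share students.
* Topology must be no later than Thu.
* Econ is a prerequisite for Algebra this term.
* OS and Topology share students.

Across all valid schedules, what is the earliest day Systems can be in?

Precedence pushes Systems to at least Tue.
Systems at Tue is achievable: Graphics=Fri, Databases=Thu, Algebra=Wed, Econ=Tue, ML=Mon, OS=Thu, Topology=Mon, Statistics=Wed, Systems=Tue.

Tue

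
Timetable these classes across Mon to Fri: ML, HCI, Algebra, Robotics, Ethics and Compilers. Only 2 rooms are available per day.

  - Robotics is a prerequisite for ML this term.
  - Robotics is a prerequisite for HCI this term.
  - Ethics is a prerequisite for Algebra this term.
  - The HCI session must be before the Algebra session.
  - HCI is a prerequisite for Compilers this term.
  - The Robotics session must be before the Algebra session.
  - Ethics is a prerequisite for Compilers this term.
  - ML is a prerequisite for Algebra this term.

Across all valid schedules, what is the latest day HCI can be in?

Precedence pushes HCI to at least Tue; downstream work caps HCI at Thu.
HCI at Thu is achievable: Ethics -> Mon, HCI -> Thu, Compilers -> Fri, ML -> Tue, Algebra -> Fri, Robotics -> Mon.

Thu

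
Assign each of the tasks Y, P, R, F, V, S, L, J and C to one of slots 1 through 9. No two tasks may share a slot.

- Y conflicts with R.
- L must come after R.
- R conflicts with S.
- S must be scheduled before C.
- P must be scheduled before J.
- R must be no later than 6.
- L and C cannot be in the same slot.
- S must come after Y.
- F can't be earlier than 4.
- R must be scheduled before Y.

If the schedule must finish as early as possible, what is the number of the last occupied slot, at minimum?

The precedence chain requires at least 4 distinct slots.
With at most 1 per slot and 9 tasks, at least 9 slots are needed.
9 works (last occupied slot: 9): for example L=6, P=5, F=4, Y=2, S=3, J=7, R=1, C=8, V=9.

9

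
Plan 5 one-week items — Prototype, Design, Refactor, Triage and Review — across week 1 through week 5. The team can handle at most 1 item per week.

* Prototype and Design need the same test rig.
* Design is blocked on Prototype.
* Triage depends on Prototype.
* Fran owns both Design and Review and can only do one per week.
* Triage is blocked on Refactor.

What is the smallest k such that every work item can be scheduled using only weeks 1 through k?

The precedence chain requires at least 2 distinct weeks.
With at most 1 per week and 5 work items, at least 5 weeks are needed.
5 works (last occupied week: week 5): for example Refactor -> week 2, Review -> week 5, Triage -> week 3, Design -> week 4, Prototype -> week 1.

5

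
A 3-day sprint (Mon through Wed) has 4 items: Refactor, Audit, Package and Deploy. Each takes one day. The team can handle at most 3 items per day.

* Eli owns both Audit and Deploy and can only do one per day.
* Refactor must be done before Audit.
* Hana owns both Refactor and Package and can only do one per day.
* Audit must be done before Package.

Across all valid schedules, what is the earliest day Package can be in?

Wed

Precedence pushes Package to at least Wed.
Package at Wed is achievable: Refactor -> Mon, Audit -> Tue, Deploy -> Mon, Package -> Wed.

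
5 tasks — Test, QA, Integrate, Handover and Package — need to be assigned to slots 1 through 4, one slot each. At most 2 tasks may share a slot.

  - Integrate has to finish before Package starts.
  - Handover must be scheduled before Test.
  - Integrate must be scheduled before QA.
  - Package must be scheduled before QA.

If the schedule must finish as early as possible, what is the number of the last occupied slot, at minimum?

The precedence chain requires at least 3 distinct slots.
With at most 2 per slot and 5 tasks, at least 3 slots are needed.
3 works (last occupied slot: 3): for example Handover -> 1, Package -> 2, QA -> 3, Integrate -> 1, Test -> 2.

slot 3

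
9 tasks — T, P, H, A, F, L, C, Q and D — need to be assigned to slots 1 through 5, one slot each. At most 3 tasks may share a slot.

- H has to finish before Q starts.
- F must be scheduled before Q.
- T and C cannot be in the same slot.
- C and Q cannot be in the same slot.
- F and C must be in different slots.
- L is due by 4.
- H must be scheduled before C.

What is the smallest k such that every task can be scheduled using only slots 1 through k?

The precedence chain requires at least 2 distinct slots.
With at most 3 per slot and 9 tasks, at least 3 slots are needed.
3 works (last occupied slot: 3): for example Q -> 2, L -> 3, C -> 3, H -> 1, A -> 2, P -> 2, F -> 1, T -> 1, D -> 3.

3 slots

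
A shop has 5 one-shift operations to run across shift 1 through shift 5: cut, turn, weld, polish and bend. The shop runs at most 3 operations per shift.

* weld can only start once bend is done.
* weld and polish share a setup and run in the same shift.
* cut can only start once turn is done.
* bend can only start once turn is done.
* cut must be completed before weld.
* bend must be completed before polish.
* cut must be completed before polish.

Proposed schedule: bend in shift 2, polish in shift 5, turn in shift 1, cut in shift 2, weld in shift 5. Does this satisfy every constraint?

weld can only start once bend is done — holds.
weld and polish share a setup and run in the same shift — holds.
bend must be completed before polish — holds.
cut must be completed before weld — holds.
The shop runs at most 3 operations per shift — holds.
bend can only start once turn is done — holds.
cut can only start once turn is done — holds.
cut must be completed before polish — holds.

Yes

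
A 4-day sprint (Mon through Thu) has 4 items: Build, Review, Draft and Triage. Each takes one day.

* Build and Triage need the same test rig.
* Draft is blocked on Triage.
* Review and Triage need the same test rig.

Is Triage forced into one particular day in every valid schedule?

Triage can be Mon (e.g. Review in Tue; Draft in Tue; Build in Tue; Triage in Mon) or Tue (e.g. Triage in Tue; Draft in Wed; Review in Mon; Build in Mon).

No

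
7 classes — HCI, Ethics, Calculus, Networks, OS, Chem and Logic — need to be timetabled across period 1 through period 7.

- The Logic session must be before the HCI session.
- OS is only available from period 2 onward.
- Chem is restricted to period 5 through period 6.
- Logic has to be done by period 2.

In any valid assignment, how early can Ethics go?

Ethics at period 1 is achievable: Chem in period 5; Calculus in period 1; Logic in period 1; Networks in period 1; OS in period 2; HCI in period 2; Ethics in period 1.

period 1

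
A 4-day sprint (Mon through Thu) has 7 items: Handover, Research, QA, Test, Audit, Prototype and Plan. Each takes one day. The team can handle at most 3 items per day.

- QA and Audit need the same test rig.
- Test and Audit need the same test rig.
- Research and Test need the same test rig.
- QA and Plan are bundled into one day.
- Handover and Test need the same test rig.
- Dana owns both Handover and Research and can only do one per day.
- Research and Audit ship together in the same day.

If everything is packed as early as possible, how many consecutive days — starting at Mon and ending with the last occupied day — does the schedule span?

3 days

With at most 3 per day and 7 work items, at least 3 days are needed.
3 works (last occupied day: Wed): for example Prototype=Tue; Test=Wed; Audit=Tue; QA=Mon; Plan=Mon; Research=Tue; Handover=Mon.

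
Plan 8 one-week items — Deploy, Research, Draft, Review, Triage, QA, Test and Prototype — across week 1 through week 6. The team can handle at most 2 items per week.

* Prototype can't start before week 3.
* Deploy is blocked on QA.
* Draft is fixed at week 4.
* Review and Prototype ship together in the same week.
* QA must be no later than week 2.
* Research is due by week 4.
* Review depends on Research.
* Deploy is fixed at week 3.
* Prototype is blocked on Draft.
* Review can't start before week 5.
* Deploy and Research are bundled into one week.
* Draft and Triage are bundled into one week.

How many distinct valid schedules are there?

Splitting on Review: it can be week 5 (6), week 6 (6). Listing each branch's schedules as (Deploy, Research, Draft, Triage, QA, Test, Prototype) by week number:
Review=week 5: (3,3,4,4,1,1,5) (3,3,4,4,1,2,5) (3,3,4,4,1,6,5) (3,3,4,4,2,1,5) (3,3,4,4,2,2,5) (3,3,4,4,2,6,5) — 6.
Review=week 6: (3,3,4,4,1,1,6) (3,3,4,4,1,2,6) (3,3,4,4,1,5,6) (3,3,4,4,2,1,6) (3,3,4,4,2,2,6) (3,3,4,4,2,5,6) — 6.
Summing: 6 + 6 = 12.

12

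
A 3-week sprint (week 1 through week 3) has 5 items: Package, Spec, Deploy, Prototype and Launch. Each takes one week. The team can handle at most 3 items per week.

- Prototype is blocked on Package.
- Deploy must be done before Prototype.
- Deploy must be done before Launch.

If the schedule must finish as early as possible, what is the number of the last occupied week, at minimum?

The precedence chain requires at least 2 distinct weeks.
With at most 3 per week and 5 tasks, at least 2 weeks are needed.
2 works (last occupied week: week 2): for example Prototype in week 2, Launch in week 2, Package in week 1, Spec in week 1, Deploy in week 1.

week 2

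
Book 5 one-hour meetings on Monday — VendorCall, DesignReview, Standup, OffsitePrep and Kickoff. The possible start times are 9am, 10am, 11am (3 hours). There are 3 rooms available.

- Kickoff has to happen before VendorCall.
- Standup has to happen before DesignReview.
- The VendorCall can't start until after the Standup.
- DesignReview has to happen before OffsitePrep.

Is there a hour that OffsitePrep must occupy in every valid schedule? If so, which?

Precedence pushes OffsitePrep to at least 11am.
So OffsitePrep is pinned to 11am.

11am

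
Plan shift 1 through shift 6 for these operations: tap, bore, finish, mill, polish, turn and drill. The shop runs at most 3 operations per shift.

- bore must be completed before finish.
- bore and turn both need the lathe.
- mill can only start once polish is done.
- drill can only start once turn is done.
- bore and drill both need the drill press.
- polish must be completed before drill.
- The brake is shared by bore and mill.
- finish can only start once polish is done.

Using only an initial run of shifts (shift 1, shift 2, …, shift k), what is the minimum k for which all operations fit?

3 shifts

The precedence chain requires at least 2 distinct shifts.
With at most 3 per shift and 7 operations, at least 3 shifts are needed.
3 works (last occupied shift: shift 3): for example tap=shift 1; mill=shift 2; polish=shift 1; drill=shift 3; turn=shift 2; bore=shift 1; finish=shift 2.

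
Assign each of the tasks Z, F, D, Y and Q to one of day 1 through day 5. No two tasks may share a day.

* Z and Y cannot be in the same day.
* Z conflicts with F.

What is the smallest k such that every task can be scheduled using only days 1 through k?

5

With at most 1 per day and 5 tasks, at least 5 days are needed.
5 works (last occupied day: day 5): for example Q -> day 5; Z -> day 1; Y -> day 4; D -> day 3; F -> day 2.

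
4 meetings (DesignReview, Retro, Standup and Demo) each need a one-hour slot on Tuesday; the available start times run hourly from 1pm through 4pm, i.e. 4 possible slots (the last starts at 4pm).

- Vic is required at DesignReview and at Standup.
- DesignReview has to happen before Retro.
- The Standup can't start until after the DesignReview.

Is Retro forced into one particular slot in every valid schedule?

No

Retro can be 2pm (e.g. Standup -> 2pm; DesignReview -> 1pm; Retro -> 2pm; Demo -> 1pm) or 3pm (e.g. Retro=3pm; Standup=2pm; DesignReview=1pm; Demo=1pm).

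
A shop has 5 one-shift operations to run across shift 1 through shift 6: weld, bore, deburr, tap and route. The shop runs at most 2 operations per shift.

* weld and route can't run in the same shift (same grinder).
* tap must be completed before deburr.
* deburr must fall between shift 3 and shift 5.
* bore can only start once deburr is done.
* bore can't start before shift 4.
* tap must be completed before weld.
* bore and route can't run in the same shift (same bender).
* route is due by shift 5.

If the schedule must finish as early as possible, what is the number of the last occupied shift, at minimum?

4

The precedence chain requires at least 3 distinct shifts.
With at most 2 per shift and 5 operations, at least 3 shifts are needed.
bore can't be placed before shift 4, so the schedule must run through at least shift 4.
4 works (last occupied shift: shift 4): for example route=shift 1; weld=shift 2; bore=shift 4; deburr=shift 3; tap=shift 1.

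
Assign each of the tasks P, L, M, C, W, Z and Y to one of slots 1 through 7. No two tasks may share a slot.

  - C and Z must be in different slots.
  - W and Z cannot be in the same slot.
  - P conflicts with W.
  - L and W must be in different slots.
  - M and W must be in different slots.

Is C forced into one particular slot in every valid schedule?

No

C can be 1 (e.g. P in 2; W in 5; C in 1; L in 3; Z in 6; Y in 7; M in 4) or 2 (e.g. W -> 5, Y -> 7, M -> 4, L -> 3, Z -> 6, P -> 1, C -> 2).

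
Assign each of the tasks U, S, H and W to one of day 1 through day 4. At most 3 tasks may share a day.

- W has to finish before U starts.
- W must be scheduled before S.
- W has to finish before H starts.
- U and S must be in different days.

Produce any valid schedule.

H=day 2; S=day 3; U=day 2; W=day 1

Checking: W(day 1) before H(day 2); W(day 1) before S(day 3); W(day 1) before U(day 2); U(day 2) != S(day 3); max 2 per day (cap 3).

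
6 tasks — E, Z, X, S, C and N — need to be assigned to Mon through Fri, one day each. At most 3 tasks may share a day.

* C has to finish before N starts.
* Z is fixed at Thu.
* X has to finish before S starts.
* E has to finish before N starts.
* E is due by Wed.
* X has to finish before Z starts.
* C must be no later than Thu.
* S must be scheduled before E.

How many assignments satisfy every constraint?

Splitting on C: it can be Mon (2), Tue (2), Wed (2), Thu (1). Listing each branch's schedules as (E, Z, X, S, N):
C=Mon: (Wed,Thu,Mon,Tue,Thu) (Wed,Thu,Mon,Tue,Fri) — 2.
C=Tue: (Wed,Thu,Mon,Tue,Thu) (Wed,Thu,Mon,Tue,Fri) — 2.
C=Wed: (Wed,Thu,Mon,Tue,Thu) (Wed,Thu,Mon,Tue,Fri) — 2.
C=Thu: (Wed,Thu,Mon,Tue,Fri) — 1.
Summing: 2 + 2 + 2 + 1 = 7.

7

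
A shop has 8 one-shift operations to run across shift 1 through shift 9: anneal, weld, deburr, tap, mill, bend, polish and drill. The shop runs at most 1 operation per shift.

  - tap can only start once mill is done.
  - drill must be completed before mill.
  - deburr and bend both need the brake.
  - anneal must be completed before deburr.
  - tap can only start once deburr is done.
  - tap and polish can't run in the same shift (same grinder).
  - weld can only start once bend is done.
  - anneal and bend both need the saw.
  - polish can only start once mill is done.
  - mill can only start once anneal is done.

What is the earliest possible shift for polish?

Precedence pushes polish to at least shift 3.
polish at shift 4 is achievable: weld in shift 8; mill in shift 3; anneal in shift 1; drill in shift 2; tap in shift 6; bend in shift 7; deburr in shift 5; polish in shift 4.
Nothing earlier works — the conflict and capacity constraints rule out every shift before shift 4.

shift 4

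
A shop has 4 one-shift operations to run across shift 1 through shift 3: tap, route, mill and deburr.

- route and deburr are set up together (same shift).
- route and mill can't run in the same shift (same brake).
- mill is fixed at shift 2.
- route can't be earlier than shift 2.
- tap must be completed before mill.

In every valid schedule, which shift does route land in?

shift 3

route's window is shift 2–shift 3.
mill is fixed at shift 2, and route can't share a shift with mill.
So route must be shift 3.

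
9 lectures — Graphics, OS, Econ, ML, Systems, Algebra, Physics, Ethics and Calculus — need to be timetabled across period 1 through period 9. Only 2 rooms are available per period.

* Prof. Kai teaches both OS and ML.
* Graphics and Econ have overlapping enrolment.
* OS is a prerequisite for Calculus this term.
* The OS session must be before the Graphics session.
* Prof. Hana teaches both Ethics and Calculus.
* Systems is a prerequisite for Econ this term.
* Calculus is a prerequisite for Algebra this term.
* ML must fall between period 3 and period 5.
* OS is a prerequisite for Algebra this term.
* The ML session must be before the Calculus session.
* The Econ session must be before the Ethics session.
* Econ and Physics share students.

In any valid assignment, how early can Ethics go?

period 3

Precedence pushes Ethics to at least period 3.
Ethics at period 3 is achievable: Systems in period 1, Physics in period 5, Ethics in period 3, ML in period 3, Calculus in period 4, OS in period 1, Algebra in period 5, Graphics in period 4, Econ in period 2.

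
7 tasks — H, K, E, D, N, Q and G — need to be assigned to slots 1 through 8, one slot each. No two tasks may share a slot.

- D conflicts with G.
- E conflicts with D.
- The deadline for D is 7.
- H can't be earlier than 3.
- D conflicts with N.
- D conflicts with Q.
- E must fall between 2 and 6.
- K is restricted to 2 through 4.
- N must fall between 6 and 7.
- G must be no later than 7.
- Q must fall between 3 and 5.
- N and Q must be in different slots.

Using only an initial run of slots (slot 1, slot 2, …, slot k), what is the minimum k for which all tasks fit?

7 slots

With at most 1 per slot and 7 tasks, at least 7 slots are needed.
N can't be placed before 6, so the schedule must run through at least slot 6.
7 works (last occupied slot: 7): for example E -> 5, G -> 7, H -> 4, D -> 1, K -> 2, N -> 6, Q -> 3.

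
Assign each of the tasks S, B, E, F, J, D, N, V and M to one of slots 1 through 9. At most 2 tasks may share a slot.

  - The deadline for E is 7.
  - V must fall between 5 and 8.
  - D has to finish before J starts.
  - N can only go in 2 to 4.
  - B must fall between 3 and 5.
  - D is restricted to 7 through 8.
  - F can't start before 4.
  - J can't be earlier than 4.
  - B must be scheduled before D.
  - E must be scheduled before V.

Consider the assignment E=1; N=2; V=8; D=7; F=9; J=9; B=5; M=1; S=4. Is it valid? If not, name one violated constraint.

Yes

J can't be earlier than 4 — holds.
V must fall between 5 and 8 — holds.
B must fall between 3 and 5 — holds.
At most 2 tasks may share a slot — holds.
N can only go in 2 to 4 — holds.
The deadline for E is 7 — holds.
F can't start before 4 — holds.
B must be scheduled before D — holds.
E must be scheduled before V — holds.
D is restricted to 7 through 8 — holds.
D has to finish before J starts — holds.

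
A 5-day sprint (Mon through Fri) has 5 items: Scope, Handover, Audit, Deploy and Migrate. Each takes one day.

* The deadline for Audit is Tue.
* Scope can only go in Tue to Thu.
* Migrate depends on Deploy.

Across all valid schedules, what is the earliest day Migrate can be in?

Precedence pushes Migrate to at least Tue.
Migrate at Tue is achievable: Deploy=Mon, Migrate=Tue, Handover=Mon, Scope=Tue, Audit=Mon.

Tue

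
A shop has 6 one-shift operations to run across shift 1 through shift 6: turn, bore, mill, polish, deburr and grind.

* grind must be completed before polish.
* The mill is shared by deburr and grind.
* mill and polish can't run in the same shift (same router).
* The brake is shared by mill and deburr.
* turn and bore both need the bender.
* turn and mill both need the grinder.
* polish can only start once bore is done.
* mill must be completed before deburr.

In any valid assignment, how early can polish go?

shift 2

Precedence pushes polish to at least shift 2.
polish at shift 2 is achievable: bore in shift 1, turn in shift 2, deburr in shift 2, mill in shift 1, polish in shift 2, grind in shift 1.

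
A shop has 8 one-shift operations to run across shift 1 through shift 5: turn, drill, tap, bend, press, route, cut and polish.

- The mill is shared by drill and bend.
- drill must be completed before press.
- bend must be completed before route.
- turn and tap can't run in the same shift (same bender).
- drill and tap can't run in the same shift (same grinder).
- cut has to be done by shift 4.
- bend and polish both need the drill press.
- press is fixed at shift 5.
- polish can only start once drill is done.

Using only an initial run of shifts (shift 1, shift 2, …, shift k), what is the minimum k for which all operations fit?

5

The precedence chain requires at least 2 distinct shifts.
press can't be placed before shift 5, so the schedule must run through at least shift 5.
5 works (last occupied shift: shift 5): for example route=shift 3, bend=shift 2, cut=shift 1, drill=shift 1, tap=shift 2, press=shift 5, turn=shift 1, polish=shift 3.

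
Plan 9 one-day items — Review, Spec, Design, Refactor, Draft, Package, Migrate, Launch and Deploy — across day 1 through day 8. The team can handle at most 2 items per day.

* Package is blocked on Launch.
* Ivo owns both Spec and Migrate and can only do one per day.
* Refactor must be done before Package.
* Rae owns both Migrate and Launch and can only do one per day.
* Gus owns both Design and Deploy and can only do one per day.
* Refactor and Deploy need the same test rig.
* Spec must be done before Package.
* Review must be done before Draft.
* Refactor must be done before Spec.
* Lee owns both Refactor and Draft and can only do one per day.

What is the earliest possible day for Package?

day 3

Precedence pushes Package to at least day 3.
Package at day 3 is achievable: Deploy=day 5; Spec=day 2; Refactor=day 1; Package=day 3; Review=day 1; Migrate=day 4; Launch=day 2; Draft=day 3; Design=day 4.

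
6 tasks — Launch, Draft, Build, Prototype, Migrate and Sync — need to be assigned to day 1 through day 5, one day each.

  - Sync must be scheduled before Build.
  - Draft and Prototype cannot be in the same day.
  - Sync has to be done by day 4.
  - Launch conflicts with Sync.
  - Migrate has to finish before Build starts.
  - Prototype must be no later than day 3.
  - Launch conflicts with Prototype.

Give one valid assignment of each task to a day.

Sync -> day 1, Draft -> day 2, Migrate -> day 1, Launch -> day 2, Prototype -> day 1, Build -> day 2

Checking: Sync(day 1) before Build(day 2); Migrate(day 1) before Build(day 2); Launch(day 2) != Prototype(day 1); Draft(day 2) != Prototype(day 1); Launch(day 2) != Sync(day 1); Sync=day 1 in [day 1,day 4]; Prototype=day 1 in [day 1,day 3].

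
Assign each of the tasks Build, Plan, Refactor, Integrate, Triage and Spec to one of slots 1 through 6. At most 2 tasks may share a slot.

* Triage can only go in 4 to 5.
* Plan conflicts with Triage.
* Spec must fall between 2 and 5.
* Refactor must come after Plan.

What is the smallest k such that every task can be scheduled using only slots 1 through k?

4 slots

The precedence chain requires at least 2 distinct slots.
With at most 2 per slot and 6 tasks, at least 3 slots are needed.
Triage can't be placed before 4, so the schedule must run through at least slot 4.
4 works (last occupied slot: 4): for example Build -> 1, Refactor -> 2, Plan -> 1, Spec -> 2, Triage -> 4, Integrate -> 3.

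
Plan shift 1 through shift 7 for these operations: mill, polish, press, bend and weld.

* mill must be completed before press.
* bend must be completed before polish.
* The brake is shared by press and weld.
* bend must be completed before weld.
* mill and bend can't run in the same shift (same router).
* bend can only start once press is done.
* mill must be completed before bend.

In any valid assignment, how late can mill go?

Downstream work caps mill at shift 4.
mill at shift 4 is achievable: mill in shift 4, press in shift 5, polish in shift 7, bend in shift 6, weld in shift 7.

shift 4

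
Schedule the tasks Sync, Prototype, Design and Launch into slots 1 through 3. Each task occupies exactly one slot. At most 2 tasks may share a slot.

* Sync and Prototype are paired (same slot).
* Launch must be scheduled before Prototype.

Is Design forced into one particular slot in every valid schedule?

No

Design can be 1 (e.g. Sync=2; Launch=1; Prototype=2; Design=1) or 2 (e.g. Prototype=3; Design=2; Sync=3; Launch=1).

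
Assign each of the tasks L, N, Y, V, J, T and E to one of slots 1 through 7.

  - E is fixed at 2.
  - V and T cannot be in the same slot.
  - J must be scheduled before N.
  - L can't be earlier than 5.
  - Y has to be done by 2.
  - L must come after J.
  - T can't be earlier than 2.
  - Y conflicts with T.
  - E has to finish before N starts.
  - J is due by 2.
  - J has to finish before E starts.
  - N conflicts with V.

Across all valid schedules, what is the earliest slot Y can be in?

1

Y's own window allows nothing later than 2.
Y at 1 is achievable: Y in 1, V in 1, J in 1, L in 5, E in 2, N in 3, T in 2.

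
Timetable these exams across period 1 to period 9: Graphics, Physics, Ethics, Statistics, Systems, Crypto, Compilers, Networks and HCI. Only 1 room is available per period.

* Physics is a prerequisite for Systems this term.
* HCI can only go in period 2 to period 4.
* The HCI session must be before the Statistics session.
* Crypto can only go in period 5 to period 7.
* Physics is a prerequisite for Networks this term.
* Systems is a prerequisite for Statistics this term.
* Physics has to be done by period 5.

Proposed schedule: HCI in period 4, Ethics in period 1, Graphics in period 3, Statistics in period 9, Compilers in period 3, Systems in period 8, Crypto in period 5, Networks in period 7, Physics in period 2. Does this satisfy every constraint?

Invalid. Only 1 room is available per period.

The HCI session must be before the Statistics session — holds.
Systems is a prerequisite for Statistics this term — holds.
Physics is a prerequisite for Systems this term — holds.
Physics has to be done by period 5 — holds.
Physics is a prerequisite for Networks this term — holds.
HCI can only go in period 2 to period 4 — holds.
Crypto can only go in period 5 to period 7 — holds.
Only 1 room is available per period — violated.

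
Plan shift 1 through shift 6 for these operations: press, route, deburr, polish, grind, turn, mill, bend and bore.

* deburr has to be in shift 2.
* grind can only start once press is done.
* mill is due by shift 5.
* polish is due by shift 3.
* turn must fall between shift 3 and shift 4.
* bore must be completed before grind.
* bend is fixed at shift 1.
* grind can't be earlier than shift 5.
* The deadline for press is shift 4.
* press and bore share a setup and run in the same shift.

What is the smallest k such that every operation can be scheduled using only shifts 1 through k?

The precedence chain requires at least 2 distinct shifts.
grind can't be placed before shift 5, so the schedule must run through at least shift 5.
5 works (last occupied shift: shift 5): for example turn=shift 3; press=shift 1; route=shift 1; bend=shift 1; grind=shift 5; bore=shift 1; deburr=shift 2; mill=shift 1; polish=shift 1.

5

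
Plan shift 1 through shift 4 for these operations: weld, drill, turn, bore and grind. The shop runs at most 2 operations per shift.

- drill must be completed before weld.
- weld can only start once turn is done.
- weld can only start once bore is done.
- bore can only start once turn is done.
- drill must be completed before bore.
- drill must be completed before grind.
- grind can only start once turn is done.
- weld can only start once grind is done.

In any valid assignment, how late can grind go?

Precedence pushes grind to at least shift 2; downstream work caps grind at shift 3.
grind at shift 3 is achievable: bore -> shift 2; grind -> shift 3; drill -> shift 1; turn -> shift 1; weld -> shift 4.

shift 3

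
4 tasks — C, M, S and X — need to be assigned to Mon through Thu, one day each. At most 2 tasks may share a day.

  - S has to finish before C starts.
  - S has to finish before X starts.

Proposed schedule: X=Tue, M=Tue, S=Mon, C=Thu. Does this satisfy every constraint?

S has to finish before X starts — holds.
S has to finish before C starts — holds.
At most 2 tasks may share a day — holds.

Valid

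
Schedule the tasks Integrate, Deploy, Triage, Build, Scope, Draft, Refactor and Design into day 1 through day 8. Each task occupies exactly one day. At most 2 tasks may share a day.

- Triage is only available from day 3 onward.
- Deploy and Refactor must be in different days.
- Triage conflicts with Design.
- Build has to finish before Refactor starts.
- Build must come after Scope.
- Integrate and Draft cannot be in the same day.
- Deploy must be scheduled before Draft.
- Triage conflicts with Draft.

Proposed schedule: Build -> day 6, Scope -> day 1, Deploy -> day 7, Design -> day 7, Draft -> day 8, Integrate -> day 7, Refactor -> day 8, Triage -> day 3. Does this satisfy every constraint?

Triage conflicts with Draft — holds.
Build has to finish before Refactor starts — holds.
Triage conflicts with Design — holds.
Integrate and Draft cannot be in the same day — holds.
At most 2 tasks may share a day — violated.
Build must come after Scope — holds.
Triage is only available from day 3 onward — holds.
Deploy and Refactor must be in different days — holds.
Deploy must be scheduled before Draft — holds.

No — it violates: At most 2 tasks may share a day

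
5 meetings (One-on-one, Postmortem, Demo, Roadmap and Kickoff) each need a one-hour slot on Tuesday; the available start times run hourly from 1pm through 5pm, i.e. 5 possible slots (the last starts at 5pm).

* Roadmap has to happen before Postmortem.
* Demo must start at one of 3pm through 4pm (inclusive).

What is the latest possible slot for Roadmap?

4pm

Downstream work caps Roadmap at 4pm.
Roadmap at 4pm is achievable: Postmortem in 5pm, One-on-one in 1pm, Kickoff in 1pm, Demo in 3pm, Roadmap in 4pm.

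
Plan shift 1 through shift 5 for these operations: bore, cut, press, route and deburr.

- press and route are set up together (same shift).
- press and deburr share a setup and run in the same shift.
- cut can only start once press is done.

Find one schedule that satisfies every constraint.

deburr=shift 1, route=shift 1, bore=shift 1, press=shift 1, cut=shift 2

Checking: press(shift 1) before cut(shift 2); press = route = shift 1; press = deburr = shift 1.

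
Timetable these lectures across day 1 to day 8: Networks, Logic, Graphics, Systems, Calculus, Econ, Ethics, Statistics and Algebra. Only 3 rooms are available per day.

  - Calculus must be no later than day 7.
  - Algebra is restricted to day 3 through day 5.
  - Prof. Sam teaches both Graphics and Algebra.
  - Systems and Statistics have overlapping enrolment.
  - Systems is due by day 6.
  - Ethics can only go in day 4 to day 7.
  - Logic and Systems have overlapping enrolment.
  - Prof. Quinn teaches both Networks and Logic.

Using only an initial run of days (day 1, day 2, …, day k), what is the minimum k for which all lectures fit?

With at most 3 per day and 9 lectures, at least 3 days are needed.
Ethics can't be placed before day 4, so the schedule must run through at least day 4.
4 works (last occupied day: day 4): for example Statistics=day 3, Logic=day 2, Graphics=day 1, Ethics=day 4, Calculus=day 2, Algebra=day 3, Econ=day 2, Networks=day 1, Systems=day 1.

4 days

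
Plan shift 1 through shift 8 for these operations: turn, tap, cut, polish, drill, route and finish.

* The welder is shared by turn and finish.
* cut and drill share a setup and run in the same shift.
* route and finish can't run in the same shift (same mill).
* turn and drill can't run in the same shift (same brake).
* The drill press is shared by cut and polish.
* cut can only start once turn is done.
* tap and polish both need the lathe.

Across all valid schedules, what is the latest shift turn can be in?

Downstream work caps turn at shift 7.
turn at shift 7 is achievable: drill in shift 8, finish in shift 2, tap in shift 1, cut in shift 8, route in shift 1, turn in shift 7, polish in shift 2.

shift 7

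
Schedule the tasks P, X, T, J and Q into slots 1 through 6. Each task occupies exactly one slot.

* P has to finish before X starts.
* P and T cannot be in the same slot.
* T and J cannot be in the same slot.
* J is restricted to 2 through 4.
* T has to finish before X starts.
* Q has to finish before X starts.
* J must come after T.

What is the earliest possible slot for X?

Precedence pushes X to at least 2.
X at 3 is achievable: Q -> 1, P -> 2, T -> 1, X -> 3, J -> 2.
Nothing earlier works — the conflict constraints rule out every slot before 3.

3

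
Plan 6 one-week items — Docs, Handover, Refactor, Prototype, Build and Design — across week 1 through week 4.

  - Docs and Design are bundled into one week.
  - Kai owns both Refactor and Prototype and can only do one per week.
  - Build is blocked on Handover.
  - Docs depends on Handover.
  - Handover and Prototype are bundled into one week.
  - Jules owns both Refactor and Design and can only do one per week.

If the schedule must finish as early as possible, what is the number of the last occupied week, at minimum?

The precedence chain requires at least 2 distinct weeks.
Could 2 weeks be enough, i.e. nothing placed later than week 2? No: Build must come after Handover (at week 1 or later) → {week 2}; Handover must come before Build (at week 2 or earlier) → {week 1}; Docs must come after Handover (at week 1 or later) → {week 2}; Design must be in the same week as Docs (in {week 2}) → {week 2}; Prototype must be in the same week as Handover (in {week 1}) → {week 1}; Refactor can't share with Prototype (week 1) → {week 2}; Design can't share with Refactor (week 2) → nothing is left.
So 2 weeks is not enough.
3 works (last occupied week: week 3): for example Docs -> week 2, Design -> week 2, Handover -> week 1, Build -> week 2, Prototype -> week 1, Refactor -> week 3.

week 3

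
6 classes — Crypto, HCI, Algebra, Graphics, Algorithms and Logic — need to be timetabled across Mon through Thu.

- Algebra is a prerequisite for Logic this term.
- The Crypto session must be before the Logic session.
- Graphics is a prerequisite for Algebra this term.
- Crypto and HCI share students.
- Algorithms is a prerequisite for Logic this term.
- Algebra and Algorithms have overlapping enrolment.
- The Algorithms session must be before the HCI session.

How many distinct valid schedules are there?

Splitting on Crypto: it can be Mon (17), Tue (13), Wed (9). Listing each branch's schedules as (HCI, Algebra, Graphics, Algorithms, Logic):
Crypto=Mon: (Tue,Tue,Mon,Mon,Wed) (Tue,Tue,Mon,Mon,Thu) (Tue,Wed,Mon,Mon,Thu) (Tue,Wed,Tue,Mon,Thu) (Wed,Tue,Mon,Mon,Wed) (Wed,Tue,Mon,Mon,Thu) (Wed,Wed,Mon,Mon,Thu) (Wed,Wed,Mon,Tue,Thu) (Wed,Wed,Tue,Mon,Thu) (Wed,Wed,Tue,Tue,Thu) (Thu,Tue,Mon,Mon,Wed) (Thu,Tue,Mon,Mon,Thu) (Thu,Tue,Mon,Wed,Thu) (Thu,Wed,Mon,Mon,Thu) (Thu,Wed,Mon,Tue,Thu) (Thu,Wed,Tue,Mon,Thu) (Thu,Wed,Tue,Tue,Thu) — 17.
Crypto=Tue: (Wed,Tue,Mon,Mon,Wed) (Wed,Tue,Mon,Mon,Thu) (Wed,Wed,Mon,Mon,Thu) (Wed,Wed,Mon,Tue,Thu) (Wed,Wed,Tue,Mon,Thu) (Wed,Wed,Tue,Tue,Thu) (Thu,Tue,Mon,Mon,Wed) (Thu,Tue,Mon,Mon,Thu) (Thu,Tue,Mon,Wed,Thu) (Thu,Wed,Mon,Mon,Thu) (Thu,Wed,Mon,Tue,Thu) (Thu,Wed,Tue,Mon,Thu) (Thu,Wed,Tue,Tue,Thu) — 13.
Crypto=Wed: (Tue,Tue,Mon,Mon,Thu) (Tue,Wed,Mon,Mon,Thu) (Tue,Wed,Tue,Mon,Thu) (Thu,Tue,Mon,Mon,Thu) (Thu,Tue,Mon,Wed,Thu) (Thu,Wed,Mon,Mon,Thu) (Thu,Wed,Mon,Tue,Thu) (Thu,Wed,Tue,Mon,Thu) (Thu,Wed,Tue,Tue,Thu) — 9.
Summing: 17 + 13 + 9 = 39.

39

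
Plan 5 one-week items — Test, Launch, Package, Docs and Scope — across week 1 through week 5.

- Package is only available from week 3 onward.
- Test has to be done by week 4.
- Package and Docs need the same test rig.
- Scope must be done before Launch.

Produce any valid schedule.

Docs -> week 1, Package -> week 3, Test -> week 1, Scope -> week 1, Launch -> week 2

Checking: Scope(week 1) before Launch(week 2); Package(week 3) != Docs(week 1); Test=week 1 in [week 1,week 4]; Package=week 3 in [week 3,week 5].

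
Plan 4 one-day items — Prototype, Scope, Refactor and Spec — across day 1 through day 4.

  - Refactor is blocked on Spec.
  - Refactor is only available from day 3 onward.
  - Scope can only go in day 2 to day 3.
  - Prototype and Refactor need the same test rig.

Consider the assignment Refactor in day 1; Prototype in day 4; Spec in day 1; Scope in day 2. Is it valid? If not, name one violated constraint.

No. Refactor is only available from day 3 onward is not satisfied.

Refactor is only available from day 3 onward — violated.
Prototype and Refactor need the same test rig — holds.
Refactor is blocked on Spec — violated.
Scope can only go in day 2 to day 3 — holds.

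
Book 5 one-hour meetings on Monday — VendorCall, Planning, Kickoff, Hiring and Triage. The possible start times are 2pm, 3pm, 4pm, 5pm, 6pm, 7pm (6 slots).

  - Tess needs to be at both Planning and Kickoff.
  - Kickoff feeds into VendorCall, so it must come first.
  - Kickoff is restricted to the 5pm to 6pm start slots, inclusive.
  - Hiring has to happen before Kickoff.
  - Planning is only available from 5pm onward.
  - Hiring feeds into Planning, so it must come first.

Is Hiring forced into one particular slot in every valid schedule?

Hiring can be 2pm (e.g. Hiring -> 2pm, Kickoff -> 5pm, Triage -> 2pm, VendorCall -> 6pm, Planning -> 6pm) or 3pm (e.g. Triage=2pm; Planning=6pm; Hiring=3pm; Kickoff=5pm; VendorCall=6pm).

No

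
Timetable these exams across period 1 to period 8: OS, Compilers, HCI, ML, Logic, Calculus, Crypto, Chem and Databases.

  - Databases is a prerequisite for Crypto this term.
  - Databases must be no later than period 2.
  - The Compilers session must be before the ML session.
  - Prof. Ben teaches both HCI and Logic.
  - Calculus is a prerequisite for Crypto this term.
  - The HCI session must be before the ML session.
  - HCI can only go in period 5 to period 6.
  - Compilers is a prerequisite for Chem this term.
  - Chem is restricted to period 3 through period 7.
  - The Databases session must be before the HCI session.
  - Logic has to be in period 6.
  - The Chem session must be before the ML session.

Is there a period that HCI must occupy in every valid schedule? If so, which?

period 5

HCI's window is period 5–period 6.
Logic is fixed at period 6, and HCI can't share a period with Logic.
So HCI must be period 5.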